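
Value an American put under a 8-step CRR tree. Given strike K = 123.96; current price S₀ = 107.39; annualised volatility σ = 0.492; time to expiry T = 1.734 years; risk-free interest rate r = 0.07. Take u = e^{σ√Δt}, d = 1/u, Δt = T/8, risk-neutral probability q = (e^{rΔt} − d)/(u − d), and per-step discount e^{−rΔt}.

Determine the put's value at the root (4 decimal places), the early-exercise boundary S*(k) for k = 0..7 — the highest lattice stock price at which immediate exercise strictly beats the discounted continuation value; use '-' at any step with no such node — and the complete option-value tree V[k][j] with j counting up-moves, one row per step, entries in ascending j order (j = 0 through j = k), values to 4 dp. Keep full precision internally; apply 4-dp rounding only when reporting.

price = 32.0507
boundary = - - 67.9215 54.0168 67.9215 54.0168 67.9215 85.4054
tree:
32.0507
43.0240 21.0033
56.0385 30.0825 11.6858
69.9432 41.7953 18.1580 4.9381
81.0014 56.0385 27.4622 8.5015 1.1751
89.7958 69.9432 40.1275 14.4053 2.2771 0.0000
96.7898 81.0014 56.0385 23.9053 4.4126 0.0000 0.0000
102.3520 89.7958 69.9432 38.5546 8.5509 0.0000 0.0000 0.0000
106.7755 96.7898 81.0014 56.0385 16.5700 0.0000 0.0000 0.0000 0.0000

params: Δt=0.21675 u=1.25741 d=0.79528 q=0.47607 e^(-rΔt)=0.98494
t_8 payoffs: 106.7755 96.7898 81.0014 56.0385 16.5700 0.0000 0.0000 0.0000 0.0000
t_7: node(7,0) S=21.6080 payoff=102.3520 vs cont=100.4854 → 102.3520 [stop]  node(7,1) S=34.1642 payoff=89.7958 vs cont=87.9292 → 89.7958 [stop]  node(7,2) S=54.0168 payoff=69.9432 vs cont=68.0767 → 69.9432 [stop]  node(7,3) S=85.4054 payoff=38.5546 vs cont=36.6880 → 38.5546 [stop]  node(7,4) S=135.0337 payoff=0.0000 vs cont=8.5509 → 8.5509 [wait]  node(7,5) S=213.5006 payoff=0.0000 vs cont=0.0000 → 0.0000 [wait]  node(7,6) S=337.5639 payoff=0.0000 vs cont=0.0000 → 0.0000 [wait]  node(7,7) S=533.7193 payoff=0.0000 vs cont=0.0000 → 0.0000 [wait]  ⇒ S*(7)=85.4054
t_6: node(6,0) S=27.1702 payoff=96.7898 vs cont=94.9232 → 96.7898 [stop]  node(6,1) S=42.9586 payoff=81.0014 vs cont=79.1348 → 81.0014 [stop]  node(6,2) S=67.9215 payoff=56.0385 vs cont=54.1720 → 56.0385 [stop]  node(6,3) S=107.3900 payoff=16.5700 vs cont=23.9053 → 23.9053 [wait]  node(6,4) S=169.7934 payoff=0.0000 vs cont=4.4126 → 4.4126 [wait]  node(6,5) S=268.4588 payoff=0.0000 vs cont=0.0000 → 0.0000 [wait]  node(6,6) S=424.4578 payoff=0.0000 vs cont=0.0000 → 0.0000 [wait]  ⇒ S*(6)=67.9215
t_5: node(5,0) S=34.1642 payoff=89.7958 vs cont=87.9292 → 89.7958 [stop]  node(5,1) S=54.0168 payoff=69.9432 vs cont=68.0767 → 69.9432 [stop]  node(5,2) S=85.4054 payoff=38.5546 vs cont=40.1275 → 40.1275 [wait]  node(5,3) S=135.0337 payoff=0.0000 vs cont=14.4053 → 14.4053 [wait]  node(5,4) S=213.5006 payoff=0.0000 vs cont=2.2771 → 2.2771 [wait]  node(5,5) S=337.5639 payoff=0.0000 vs cont=0.0000 → 0.0000 [wait]  ⇒ S*(5)=54.0168
t_4: node(4,0) S=42.9586 payoff=81.0014 vs cont=79.1348 → 81.0014 [stop]  node(4,1) S=67.9215 payoff=56.0385 vs cont=54.9095 → 56.0385 [stop]  node(4,2) S=107.3900 payoff=16.5700 vs cont=27.4622 → 27.4622 [wait]  node(4,3) S=169.7934 payoff=0.0000 vs cont=8.5015 → 8.5015 [wait]  node(4,4) S=268.4588 payoff=0.0000 vs cont=1.1751 → 1.1751 [wait]  ⇒ S*(4)=67.9215
t_3: node(3,0) S=54.0168 payoff=69.9432 vs cont=68.0767 → 69.9432 [stop]  node(3,1) S=85.4054 payoff=38.5546 vs cont=41.7953 → 41.7953 [wait]  node(3,2) S=135.0337 payoff=0.0000 vs cont=18.1580 → 18.1580 [wait]  node(3,3) S=213.5006 payoff=0.0000 vs cont=4.9381 → 4.9381 [wait]  ⇒ S*(3)=54.0168
t_2: node(2,0) S=67.9215 payoff=56.0385 vs cont=55.6915 → 56.0385 [stop]  node(2,1) S=107.3900 payoff=16.5700 vs cont=30.0825 → 30.0825 [wait]  node(2,2) S=169.7934 payoff=0.0000 vs cont=11.6858 → 11.6858 [wait]  ⇒ S*(2)=67.9215
t_1: node(1,0) S=85.4054 payoff=38.5546 vs cont=43.0240 → 43.0240 [wait]  node(1,1) S=135.0337 payoff=0.0000 vs cont=21.0033 → 21.0033 [wait]  ⇒ S*(1)=-
t_0: node(0,0) S=107.3900 payoff=16.5700 vs cont=32.0507 → 32.0507 [wait]  ⇒ S*(0)=-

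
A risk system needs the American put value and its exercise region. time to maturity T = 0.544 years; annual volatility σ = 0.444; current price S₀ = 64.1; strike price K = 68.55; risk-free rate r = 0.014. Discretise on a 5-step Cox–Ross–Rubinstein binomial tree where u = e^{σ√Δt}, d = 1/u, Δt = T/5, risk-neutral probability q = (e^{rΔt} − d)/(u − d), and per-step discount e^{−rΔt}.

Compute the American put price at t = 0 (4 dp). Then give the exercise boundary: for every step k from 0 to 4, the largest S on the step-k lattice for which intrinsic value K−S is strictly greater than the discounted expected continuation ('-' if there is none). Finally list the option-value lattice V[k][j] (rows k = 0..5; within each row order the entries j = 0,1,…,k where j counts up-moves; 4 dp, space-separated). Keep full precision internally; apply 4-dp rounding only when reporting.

price = 10.9996
boundary = - - - 41.3092 47.8245
tree:
10.9996
15.5650 5.8589
21.1293 9.3066 1.9687
27.2408 14.2687 3.7107 0.0000
32.8685 20.7255 6.9941 0.0000 0.0000
37.7295 27.2408 13.1826 0.0000 0.0000 0.0000

params: Δt=0.10880 u=1.15772 d=0.86377 q=0.46864 e^(-rΔt)=0.99848
t_5 payoffs: 37.7295 27.2408 13.1826 0.0000 0.0000 0.0000
t_4: node(4,0) S=35.6815 payoff=32.8685 vs cont=32.7641 → 32.8685 [stop]  node(4,1) S=47.8245 payoff=20.7255 vs cont=20.6211 → 20.7255 [stop]  node(4,2) S=64.1000 payoff=4.4500 vs cont=6.9941 → 6.9941 [wait]  node(4,3) S=85.9143 payoff=0.0000 vs cont=0.0000 → 0.0000 [wait]  node(4,4) S=115.1523 payoff=0.0000 vs cont=0.0000 → 0.0000 [wait]  ⇒ S*(4)=47.8245
t_3: node(3,0) S=41.3092 payoff=27.2408 vs cont=27.1364 → 27.2408 [stop]  node(3,1) S=55.3674 payoff=13.1826 vs cont=14.2687 → 14.2687 [wait]  node(3,2) S=74.2099 payoff=0.0000 vs cont=3.7107 → 3.7107 [wait]  node(3,3) S=99.4647 payoff=0.0000 vs cont=0.0000 → 0.0000 [wait]  ⇒ S*(3)=41.3092
t_2: node(2,0) S=47.8245 payoff=20.7255 vs cont=21.1293 → 21.1293 [wait]  node(2,1) S=64.1000 payoff=4.4500 vs cont=9.3066 → 9.3066 [wait]  node(2,2) S=85.9143 payoff=0.0000 vs cont=1.9687 → 1.9687 [wait]  ⇒ S*(2)=-
t_1: node(1,0) S=55.3674 payoff=13.1826 vs cont=15.5650 → 15.5650 [wait]  node(1,1) S=74.2099 payoff=0.0000 vs cont=5.8589 → 5.8589 [wait]  ⇒ S*(1)=-
t_0: node(0,0) S=64.1000 payoff=4.4500 vs cont=10.9996 → 10.9996 [wait]  ⇒ S*(0)=-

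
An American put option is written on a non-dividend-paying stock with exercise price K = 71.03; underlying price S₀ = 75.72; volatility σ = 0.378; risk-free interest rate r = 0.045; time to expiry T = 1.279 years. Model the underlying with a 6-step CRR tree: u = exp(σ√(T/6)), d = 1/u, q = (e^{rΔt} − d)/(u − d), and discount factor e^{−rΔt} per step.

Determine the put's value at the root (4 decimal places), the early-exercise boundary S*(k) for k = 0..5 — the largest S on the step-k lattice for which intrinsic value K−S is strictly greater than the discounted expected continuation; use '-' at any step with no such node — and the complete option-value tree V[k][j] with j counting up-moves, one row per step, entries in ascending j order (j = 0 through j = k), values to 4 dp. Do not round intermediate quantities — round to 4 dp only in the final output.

Δt=0.21317  u=1.19068  d=0.83986  q=0.48395  discount=0.99045
step 6 (expiry): payoffs max(K−S,0) = 44.4567 33.3567 17.6200 0.0000 0.0000 0.0000 0.0000
step 5: (k=5,j=0): S=31.6402, (K−S)⁺=39.3898, hold=38.7117 ⇒ V=39.3898 exercise | (k=5,j=1): S=44.8568, (K−S)⁺=26.1732, hold=25.4951 ⇒ V=26.1732 exercise | (k=5,j=2): S=63.5940, (K−S)⁺=7.4360, hold=9.0059 ⇒ V=9.0059 continue | (k=5,j=3): S=90.1581, (K−S)⁺=0.0000, hold=0.0000 ⇒ V=0.0000 continue | (k=5,j=4): S=127.8183, (K−S)⁺=0.0000, hold=0.0000 ⇒ V=0.0000 continue | (k=5,j=5): S=181.2097, (K−S)⁺=0.0000, hold=0.0000 ⇒ V=0.0000 continue  boundary S*=44.8568
step 4: (k=4,j=0): S=37.6733, (K−S)⁺=33.3567, hold=32.6786 ⇒ V=33.3567 exercise | (k=4,j=1): S=53.4100, (K−S)⁺=17.6200, hold=17.6945 ⇒ V=17.6945 continue | (k=4,j=2): S=75.7200, (K−S)⁺=0.0000, hold=4.6031 ⇒ V=4.6031 continue | (k=4,j=3): S=107.3492, (K−S)⁺=0.0000, hold=0.0000 ⇒ V=0.0000 continue | (k=4,j=4): S=152.1904, (K−S)⁺=0.0000, hold=0.0000 ⇒ V=0.0000 continue  boundary S*=37.6733
step 3: (k=3,j=0): S=44.8568, (K−S)⁺=26.1732, hold=25.5308 ⇒ V=26.1732 exercise | (k=3,j=1): S=63.5940, (K−S)⁺=7.4360, hold=11.2504 ⇒ V=11.2504 continue | (k=3,j=2): S=90.1581, (K−S)⁺=0.0000, hold=2.3527 ⇒ V=2.3527 continue | (k=3,j=3): S=127.8183, (K−S)⁺=0.0000, hold=0.0000 ⇒ V=0.0000 continue  boundary S*=44.8568
step 2: (k=2,j=0): S=53.4100, (K−S)⁺=17.6200, hold=18.7703 ⇒ V=18.7703 continue | (k=2,j=1): S=75.7200, (K−S)⁺=0.0000, hold=6.8780 ⇒ V=6.8780 continue | (k=2,j=2): S=107.3492, (K−S)⁺=0.0000, hold=1.2025 ⇒ V=1.2025 continue  boundary S*=-
step 1: (k=1,j=0): S=63.5940, (K−S)⁺=7.4360, hold=12.8908 ⇒ V=12.8908 continue | (k=1,j=1): S=90.1581, (K−S)⁺=0.0000, hold=4.0919 ⇒ V=4.0919 continue  boundary S*=-
step 0: (k=0,j=0): S=75.7200, (K−S)⁺=0.0000, hold=8.5501 ⇒ V=8.5501 continue  boundary S*=-

price = 8.5501
boundary = - - - 44.8568 37.6733 44.8568
tree:
8.5501
12.8908 4.0919
18.7703 6.8780 1.2025
26.1732 11.2504 2.3527 0.0000
33.3567 17.6945 4.6031 0.0000 0.0000
39.3898 26.1732 9.0059 0.0000 0.0000 0.0000
44.4567 33.3567 17.6200 0.0000 0.0000 0.0000 0.0000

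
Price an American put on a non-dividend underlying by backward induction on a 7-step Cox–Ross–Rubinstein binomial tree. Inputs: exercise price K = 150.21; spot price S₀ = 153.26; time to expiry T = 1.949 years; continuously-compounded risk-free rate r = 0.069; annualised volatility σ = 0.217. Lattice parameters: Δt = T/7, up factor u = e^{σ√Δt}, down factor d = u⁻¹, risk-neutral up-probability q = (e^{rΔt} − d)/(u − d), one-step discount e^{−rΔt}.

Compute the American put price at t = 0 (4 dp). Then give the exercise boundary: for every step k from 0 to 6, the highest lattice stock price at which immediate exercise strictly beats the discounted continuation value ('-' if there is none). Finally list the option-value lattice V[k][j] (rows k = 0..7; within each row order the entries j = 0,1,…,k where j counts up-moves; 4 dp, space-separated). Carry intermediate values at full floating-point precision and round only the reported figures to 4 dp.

Δt=0.27843  u=1.12132  d=0.89181  q=0.55592  discount=0.98097
step 7 (expiry): payoffs max(K−S,0) = 81.4505 63.7553 41.5062 13.5313 0.0000 0.0000 0.0000 0.0000
step 6: (k=6,j=0): S=77.1011, (K−S)⁺=73.1089, hold=70.2506 ⇒ V=73.1089 exercise | (k=6,j=1): S=96.9431, (K−S)⁺=53.2669, hold=50.4087 ⇒ V=53.2669 exercise | (k=6,j=2): S=121.8913, (K−S)⁺=28.3187, hold=25.4604 ⇒ V=28.3187 exercise | (k=6,j=3): S=153.2600, (K−S)⁺=0.0000, hold=5.8946 ⇒ V=5.8946 continue | (k=6,j=4): S=192.7014, (K−S)⁺=0.0000, hold=0.0000 ⇒ V=0.0000 continue | (k=6,j=5): S=242.2930, (K−S)⁺=0.0000, hold=0.0000 ⇒ V=0.0000 continue | (k=6,j=6): S=304.6469, (K−S)⁺=0.0000, hold=0.0000 ⇒ V=0.0000 continue  boundary S*=121.8913
step 5: (k=5,j=0): S=86.4547, (K−S)⁺=63.7553, hold=60.8970 ⇒ V=63.7553 exercise | (k=5,j=1): S=108.7038, (K−S)⁺=41.5062, hold=38.6479 ⇒ V=41.5062 exercise | (k=5,j=2): S=136.6787, (K−S)⁺=13.5313, hold=15.5510 ⇒ V=15.5510 continue | (k=5,j=3): S=171.8529, (K−S)⁺=0.0000, hold=2.5678 ⇒ V=2.5678 continue | (k=5,j=4): S=216.0791, (K−S)⁺=0.0000, hold=0.0000 ⇒ V=0.0000 continue | (k=5,j=5): S=271.6870, (K−S)⁺=0.0000, hold=0.0000 ⇒ V=0.0000 continue  boundary S*=108.7038
step 4: (k=4,j=0): S=96.9431, (K−S)⁺=53.2669, hold=50.4087 ⇒ V=53.2669 exercise | (k=4,j=1): S=121.8913, (K−S)⁺=28.3187, hold=26.5619 ⇒ V=28.3187 exercise | (k=4,j=2): S=153.2600, (K−S)⁺=0.0000, hold=8.1748 ⇒ V=8.1748 continue | (k=4,j=3): S=192.7014, (K−S)⁺=0.0000, hold=1.1186 ⇒ V=1.1186 continue | (k=4,j=4): S=242.2930, (K−S)⁺=0.0000, hold=0.0000 ⇒ V=0.0000 continue  boundary S*=121.8913
step 3: (k=3,j=0): S=108.7038, (K−S)⁺=41.5062, hold=38.6479 ⇒ V=41.5062 exercise | (k=3,j=1): S=136.6787, (K−S)⁺=13.5313, hold=16.7945 ⇒ V=16.7945 continue | (k=3,j=2): S=171.8529, (K−S)⁺=0.0000, hold=4.1712 ⇒ V=4.1712 continue | (k=3,j=3): S=216.0791, (K−S)⁺=0.0000, hold=0.4873 ⇒ V=0.4873 continue  boundary S*=108.7038
step 2: (k=2,j=0): S=121.8913, (K−S)⁺=28.3187, hold=27.2400 ⇒ V=28.3187 exercise | (k=2,j=1): S=153.2600, (K−S)⁺=0.0000, hold=9.5909 ⇒ V=9.5909 continue | (k=2,j=2): S=192.7014, (K−S)⁺=0.0000, hold=2.0828 ⇒ V=2.0828 continue  boundary S*=121.8913
step 1: (k=1,j=0): S=136.6787, (K−S)⁺=13.5313, hold=17.5667 ⇒ V=17.5667 continue | (k=1,j=1): S=171.8529, (K−S)⁺=0.0000, hold=5.3139 ⇒ V=5.3139 continue  boundary S*=-
step 0: (k=0,j=0): S=153.2600, (K−S)⁺=0.0000, hold=10.5504 ⇒ V=10.5504 continue  boundary S*=-

price = 10.5504
boundary = - - 121.8913 108.7038 121.8913 108.7038 121.8913
tree:
10.5504
17.5667 5.3139
28.3187 9.5909 2.0828
41.5062 16.7945 4.1712 0.4873
53.2669 28.3187 8.1748 1.1186 0.0000
63.7553 41.5062 15.5510 2.5678 0.0000 0.0000
73.1089 53.2669 28.3187 5.8946 0.0000 0.0000 0.0000
81.4505 63.7553 41.5062 13.5313 0.0000 0.0000 0.0000 0.0000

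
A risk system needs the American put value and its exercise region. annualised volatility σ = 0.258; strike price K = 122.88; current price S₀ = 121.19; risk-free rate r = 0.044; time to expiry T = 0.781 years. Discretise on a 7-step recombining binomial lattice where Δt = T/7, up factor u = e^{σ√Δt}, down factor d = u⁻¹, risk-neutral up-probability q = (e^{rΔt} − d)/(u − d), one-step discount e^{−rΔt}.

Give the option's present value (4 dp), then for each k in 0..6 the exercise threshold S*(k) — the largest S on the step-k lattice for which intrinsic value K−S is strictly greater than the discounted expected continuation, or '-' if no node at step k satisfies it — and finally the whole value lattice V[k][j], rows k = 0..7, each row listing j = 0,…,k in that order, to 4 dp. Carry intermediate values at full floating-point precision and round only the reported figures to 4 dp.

params: Δt=0.11157 u=1.09000 d=0.91743 q=0.50699 e^(-rΔt)=0.99510
t_7 payoffs: 56.5850 44.1149 29.2992 11.6965 0.0000 0.0000 0.0000 0.0000
t_6: node(6,0) S=72.2615 payoff=50.6185 vs cont=50.0167 → 50.6185 [stop]  node(6,1) S=85.8540 payoff=37.0260 vs cont=36.4243 → 37.0260 [stop]  node(6,2) S=102.0031 payoff=20.8769 vs cont=20.2751 → 20.8769 [stop]  node(6,3) S=121.1900 payoff=1.6900 vs cont=5.7383 → 5.7383 [wait]  node(6,4) S=143.9859 payoff=0.0000 vs cont=0.0000 → 0.0000 [wait]  node(6,5) S=171.0698 payoff=0.0000 vs cont=0.0000 → 0.0000 [wait]  node(6,6) S=203.2481 payoff=0.0000 vs cont=0.0000 → 0.0000 [wait]  ⇒ S*(6)=102.0031
t_5: node(5,0) S=78.7651 payoff=44.1149 vs cont=43.5132 → 44.1149 [stop]  node(5,1) S=93.5808 payoff=29.2992 vs cont=28.6974 → 29.2992 [stop]  node(5,2) S=111.1835 payoff=11.6965 vs cont=13.1372 → 13.1372 [wait]  node(5,3) S=132.0971 payoff=0.0000 vs cont=2.8152 → 2.8152 [wait]  node(5,4) S=156.9447 payoff=0.0000 vs cont=0.0000 → 0.0000 [wait]  node(5,5) S=186.4661 payoff=0.0000 vs cont=0.0000 → 0.0000 [wait]  ⇒ S*(5)=93.5808
t_4: node(4,0) S=85.8540 payoff=37.0260 vs cont=36.4243 → 37.0260 [stop]  node(4,1) S=102.0031 payoff=20.8769 vs cont=21.0019 → 21.0019 [wait]  node(4,2) S=121.1900 payoff=1.6900 vs cont=7.8654 → 7.8654 [wait]  node(4,3) S=143.9859 payoff=0.0000 vs cont=1.3811 → 1.3811 [wait]  node(4,4) S=171.0698 payoff=0.0000 vs cont=0.0000 → 0.0000 [wait]  ⇒ S*(4)=85.8540
t_3: node(3,0) S=93.5808 payoff=29.2992 vs cont=28.7605 → 29.2992 [stop]  node(3,1) S=111.1835 payoff=11.6965 vs cont=14.2716 → 14.2716 [wait]  node(3,2) S=132.0971 payoff=0.0000 vs cont=4.5555 → 4.5555 [wait]  node(3,3) S=156.9447 payoff=0.0000 vs cont=0.6776 → 0.6776 [wait]  ⇒ S*(3)=93.5808
t_2: node(2,0) S=102.0031 payoff=20.8769 vs cont=21.5742 → 21.5742 [wait]  node(2,1) S=121.1900 payoff=1.6900 vs cont=9.2999 → 9.2999 [wait]  node(2,2) S=143.9859 payoff=0.0000 vs cont=2.5768 → 2.5768 [wait]  ⇒ S*(2)=-
t_1: node(1,0) S=111.1835 payoff=11.6965 vs cont=15.2762 → 15.2762 [wait]  node(1,1) S=132.0971 payoff=0.0000 vs cont=5.8625 → 5.8625 [wait]  ⇒ S*(1)=-
t_0: node(0,0) S=121.1900 payoff=1.6900 vs cont=10.4522 → 10.4522 [wait]  ⇒ S*(0)=-

price = 10.4522
boundary = - - - 93.5808 85.8540 93.5808 102.0031
tree:
10.4522
15.2762 5.8625
21.5742 9.2999 2.5768
29.2992 14.2716 4.5555 0.6776
37.0260 21.0019 7.8654 1.3811 0.0000
44.1149 29.2992 13.1372 2.8152 0.0000 0.0000
50.6185 37.0260 20.8769 5.7383 0.0000 0.0000 0.0000
56.5850 44.1149 29.2992 11.6965 0.0000 0.0000 0.0000 0.0000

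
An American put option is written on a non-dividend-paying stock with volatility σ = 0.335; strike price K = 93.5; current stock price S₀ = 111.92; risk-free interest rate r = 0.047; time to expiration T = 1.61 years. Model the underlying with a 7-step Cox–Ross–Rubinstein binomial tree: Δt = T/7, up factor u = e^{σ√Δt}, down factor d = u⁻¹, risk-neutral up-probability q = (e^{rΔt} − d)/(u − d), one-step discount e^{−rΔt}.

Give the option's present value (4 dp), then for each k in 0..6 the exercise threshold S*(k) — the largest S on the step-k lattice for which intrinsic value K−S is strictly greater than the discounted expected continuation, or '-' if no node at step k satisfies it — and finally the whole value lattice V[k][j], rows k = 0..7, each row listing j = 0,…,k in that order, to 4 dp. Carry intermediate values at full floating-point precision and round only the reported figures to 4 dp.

price = 7.0334
boundary = - - - - 58.8589 69.1172 81.1633
tree:
7.0334
11.0641 3.0531
16.8836 5.3373 0.7769
24.7915 9.1425 1.5509 0.0000
34.6411 15.2324 3.0960 0.0000 0.0000
43.3769 24.3828 6.1801 0.0000 0.0000 0.0000
50.8161 34.6411 12.3367 0.0000 0.0000 0.0000 0.0000
57.1512 43.3769 24.3828 0.0000 0.0000 0.0000 0.0000 0.0000

Δt=0.23000, u=1.17429, d=0.85158, q=0.49360, disc=e^(-rΔt)=0.98925
k=7 terminal: V=max(K-S,0) → 57.1512 43.3769 24.3828 0.0000 0.0000 0.0000 0.0000 0.0000
k=6: j=0 S=42.6839 intr=50.8161 cont=49.8108 V=50.8161[EX]; j=1 S=58.8589 intr=34.6411 cont=33.6358 V=34.6411[EX]; j=2 S=81.1633 intr=12.3367 cont=12.2147 V=12.3367[EX]; j=3 S=111.9200 intr=0.0000 cont=0.0000 V=0.0000[hold]; j=4 S=154.3318 intr=0.0000 cont=0.0000 V=0.0000[hold]; j=5 S=212.8155 intr=0.0000 cont=0.0000 V=0.0000[hold]; j=6 S=293.4615 intr=0.0000 cont=0.0000 V=0.0000[hold]  S*(6)=81.1633
k=5: j=0 S=50.1231 intr=43.3769 cont=42.3716 V=43.3769[EX]; j=1 S=69.1172 intr=24.3828 cont=23.3775 V=24.3828[EX]; j=2 S=95.3090 intr=0.0000 cont=6.1801 V=6.1801[hold]; j=3 S=131.4261 intr=0.0000 cont=0.0000 V=0.0000[hold]; j=4 S=181.2297 intr=0.0000 cont=0.0000 V=0.0000[hold]; j=5 S=249.9063 intr=0.0000 cont=0.0000 V=0.0000[hold]  S*(5)=69.1172
k=4: j=0 S=58.8589 intr=34.6411 cont=33.6358 V=34.6411[EX]; j=1 S=81.1633 intr=12.3367 cont=15.2324 V=15.2324[hold]; j=2 S=111.9200 intr=0.0000 cont=3.0960 V=3.0960[hold]; j=3 S=154.3318 intr=0.0000 cont=0.0000 V=0.0000[hold]; j=4 S=212.8155 intr=0.0000 cont=0.0000 V=0.0000[hold]  S*(4)=58.8589
k=3: j=0 S=69.1172 intr=24.3828 cont=24.7915 V=24.7915[hold]; j=1 S=95.3090 intr=0.0000 cont=9.1425 V=9.1425[hold]; j=2 S=131.4261 intr=0.0000 cont=1.5509 V=1.5509[hold]; j=3 S=181.2297 intr=0.0000 cont=0.0000 V=0.0000[hold]  S*(3)=-
k=2: j=0 S=81.1633 intr=12.3367 cont=16.8836 V=16.8836[hold]; j=1 S=111.9200 intr=0.0000 cont=5.3373 V=5.3373[hold]; j=2 S=154.3318 intr=0.0000 cont=0.7769 V=0.7769[hold]  S*(2)=-
k=1: j=0 S=95.3090 intr=0.0000 cont=11.0641 V=11.0641[hold]; j=1 S=131.4261 intr=0.0000 cont=3.0531 V=3.0531[hold]  S*(1)=-
k=0: j=0 S=111.9200 intr=0.0000 cont=7.0334 V=7.0334[hold]  S*(0)=-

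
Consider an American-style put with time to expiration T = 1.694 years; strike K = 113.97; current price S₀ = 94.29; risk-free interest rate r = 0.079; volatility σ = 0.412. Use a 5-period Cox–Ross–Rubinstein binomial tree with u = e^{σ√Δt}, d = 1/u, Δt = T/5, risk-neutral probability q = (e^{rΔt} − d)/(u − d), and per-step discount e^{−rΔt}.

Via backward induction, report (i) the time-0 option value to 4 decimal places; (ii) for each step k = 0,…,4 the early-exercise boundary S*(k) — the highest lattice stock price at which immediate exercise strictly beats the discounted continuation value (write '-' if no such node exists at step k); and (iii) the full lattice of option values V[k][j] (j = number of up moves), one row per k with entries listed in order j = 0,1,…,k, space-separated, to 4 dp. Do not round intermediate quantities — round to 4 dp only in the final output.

Δt=0.33880, u=1.27101, d=0.78678, q=0.49635, disc=e^(-rΔt)=0.97359
k=5 terminal: V=max(K-S,0) → 85.5435 68.0481 39.7848 0.0000 0.0000 0.0000
k=4: j=0 S=36.1303 intr=77.8397 cont=74.8297 V=77.8397[EX]; j=1 S=58.3672 intr=55.6028 cont=52.5929 V=55.6028[EX]; j=2 S=94.2900 intr=19.6800 cont=19.5083 V=19.6800[EX]; j=3 S=152.3220 intr=0.0000 cont=0.0000 V=0.0000[hold]; j=4 S=246.0707 intr=0.0000 cont=0.0000 V=0.0000[hold]  S*(4)=94.2900
k=3: j=0 S=45.9219 intr=68.0481 cont=65.0381 V=68.0481[EX]; j=1 S=74.1852 intr=39.7848 cont=36.7749 V=39.7848[EX]; j=2 S=119.8434 intr=0.0000 cont=9.6500 V=9.6500[hold]; j=3 S=193.6026 intr=0.0000 cont=0.0000 V=0.0000[hold]  S*(3)=74.1852
k=2: j=0 S=58.3672 intr=55.6028 cont=52.5929 V=55.6028[EX]; j=1 S=94.2900 intr=19.6800 cont=24.1716 V=24.1716[hold]; j=2 S=152.3220 intr=0.0000 cont=4.7318 V=4.7318[hold]  S*(2)=58.3672
k=1: j=0 S=74.1852 intr=39.7848 cont=38.9454 V=39.7848[EX]; j=1 S=119.8434 intr=0.0000 cont=14.1391 V=14.1391[hold]  S*(1)=74.1852
k=0: j=0 S=94.2900 intr=19.6800 cont=26.3410 V=26.3410[hold]  S*(0)=-

price = 26.3410
boundary = - 74.1852 58.3672 74.1852 94.2900
tree:
26.3410
39.7848 14.1391
55.6028 24.1716 4.7318
68.0481 39.7848 9.6500 0.0000
77.8397 55.6028 19.6800 0.0000 0.0000
85.5435 68.0481 39.7848 0.0000 0.0000 0.0000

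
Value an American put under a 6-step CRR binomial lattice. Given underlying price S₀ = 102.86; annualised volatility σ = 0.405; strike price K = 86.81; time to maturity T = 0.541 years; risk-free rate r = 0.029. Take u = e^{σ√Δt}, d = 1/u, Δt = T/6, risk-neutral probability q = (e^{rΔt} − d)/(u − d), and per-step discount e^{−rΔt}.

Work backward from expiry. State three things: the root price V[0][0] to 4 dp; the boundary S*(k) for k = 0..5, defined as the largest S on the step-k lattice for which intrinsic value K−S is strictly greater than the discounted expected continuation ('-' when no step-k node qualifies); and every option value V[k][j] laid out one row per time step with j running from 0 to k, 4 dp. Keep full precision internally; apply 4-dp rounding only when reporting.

Δt=0.09017  u=1.12932  d=0.88549  q=0.48037  discount=0.99739
step 6 (expiry): payoffs max(K−S,0) = 37.2247 23.5711 6.1580 0.0000 0.0000 0.0000 0.0000
step 5: (k=5,j=0): S=55.9975, (K−S)⁺=30.8125, hold=30.5858 ⇒ V=30.8125 exercise | (k=5,j=1): S=71.4167, (K−S)⁺=15.3933, hold=15.1666 ⇒ V=15.3933 exercise | (k=5,j=2): S=91.0817, (K−S)⁺=0.0000, hold=3.1915 ⇒ V=3.1915 continue | (k=5,j=3): S=116.1615, (K−S)⁺=0.0000, hold=0.0000 ⇒ V=0.0000 continue | (k=5,j=4): S=148.1472, (K−S)⁺=0.0000, hold=0.0000 ⇒ V=0.0000 continue | (k=5,j=5): S=188.9403, (K−S)⁺=0.0000, hold=0.0000 ⇒ V=0.0000 continue  boundary S*=71.4167
step 4: (k=4,j=0): S=63.2389, (K−S)⁺=23.5711, hold=23.3444 ⇒ V=23.5711 exercise | (k=4,j=1): S=80.6520, (K−S)⁺=6.1580, hold=9.5070 ⇒ V=9.5070 continue | (k=4,j=2): S=102.8600, (K−S)⁺=0.0000, hold=1.6541 ⇒ V=1.6541 continue | (k=4,j=3): S=131.1831, (K−S)⁺=0.0000, hold=0.0000 ⇒ V=0.0000 continue | (k=4,j=4): S=167.3050, (K−S)⁺=0.0000, hold=0.0000 ⇒ V=0.0000 continue  boundary S*=63.2389
step 3: (k=3,j=0): S=71.4167, (K−S)⁺=15.3933, hold=16.7712 ⇒ V=16.7712 continue | (k=3,j=1): S=91.0817, (K−S)⁺=0.0000, hold=5.7197 ⇒ V=5.7197 continue | (k=3,j=2): S=116.1615, (K−S)⁺=0.0000, hold=0.8572 ⇒ V=0.8572 continue | (k=3,j=3): S=148.1472, (K−S)⁺=0.0000, hold=0.0000 ⇒ V=0.0000 continue  boundary S*=-
step 2: (k=2,j=0): S=80.6520, (K−S)⁺=6.1580, hold=11.4324 ⇒ V=11.4324 continue | (k=2,j=1): S=102.8600, (K−S)⁺=0.0000, hold=3.3751 ⇒ V=3.3751 continue | (k=2,j=2): S=131.1831, (K−S)⁺=0.0000, hold=0.4443 ⇒ V=0.4443 continue  boundary S*=-
step 1: (k=1,j=0): S=91.0817, (K−S)⁺=0.0000, hold=7.5421 ⇒ V=7.5421 continue | (k=1,j=1): S=116.1615, (K−S)⁺=0.0000, hold=1.9621 ⇒ V=1.9621 continue  boundary S*=-
step 0: (k=0,j=0): S=102.8600, (K−S)⁺=0.0000, hold=4.8489 ⇒ V=4.8489 continue  boundary S*=-

price = 4.8489
boundary = - - - - 63.2389 71.4167
tree:
4.8489
7.5421 1.9621
11.4324 3.3751 0.4443
16.7712 5.7197 0.8572 0.0000
23.5711 9.5070 1.6541 0.0000 0.0000
30.8125 15.3933 3.1915 0.0000 0.0000 0.0000
37.2247 23.5711 6.1580 0.0000 0.0000 0.0000 0.0000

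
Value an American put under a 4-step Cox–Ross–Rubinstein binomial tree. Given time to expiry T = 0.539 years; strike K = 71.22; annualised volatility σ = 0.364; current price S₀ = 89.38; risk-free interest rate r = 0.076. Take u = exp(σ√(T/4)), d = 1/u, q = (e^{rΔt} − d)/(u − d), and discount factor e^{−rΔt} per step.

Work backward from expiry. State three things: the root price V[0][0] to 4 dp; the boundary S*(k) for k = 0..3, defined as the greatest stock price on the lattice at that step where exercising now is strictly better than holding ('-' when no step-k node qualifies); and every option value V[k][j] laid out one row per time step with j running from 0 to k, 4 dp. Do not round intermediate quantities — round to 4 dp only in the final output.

price = 1.8293
boundary = - - - 59.8620
tree:
1.8293
3.3980 0.3293
6.2502 0.6721 0.0000
11.3580 1.3719 0.0000 0.0000
18.8453 2.8003 0.0000 0.0000 0.0000

Δt=0.13475  u=1.14296  d=0.87492  q=0.50505  discount=0.98981
step 4 (expiry): payoffs max(K−S,0) = 18.8453 2.8003 0.0000 0.0000 0.0000
step 3: (k=3,j=0): S=59.8620, (K−S)⁺=11.3580, hold=10.6323 ⇒ V=11.3580 exercise | (k=3,j=1): S=78.2007, (K−S)⁺=0.0000, hold=1.3719 ⇒ V=1.3719 continue | (k=3,j=2): S=102.1574, (K−S)⁺=0.0000, hold=0.0000 ⇒ V=0.0000 continue | (k=3,j=3): S=133.4533, (K−S)⁺=0.0000, hold=0.0000 ⇒ V=0.0000 continue  boundary S*=59.8620
step 2: (k=2,j=0): S=68.4197, (K−S)⁺=2.8003, hold=6.2502 ⇒ V=6.2502 continue | (k=2,j=1): S=89.3800, (K−S)⁺=0.0000, hold=0.6721 ⇒ V=0.6721 continue | (k=2,j=2): S=116.7615, (K−S)⁺=0.0000, hold=0.0000 ⇒ V=0.0000 continue  boundary S*=-
step 1: (k=1,j=0): S=78.2007, (K−S)⁺=0.0000, hold=3.3980 ⇒ V=3.3980 continue | (k=1,j=1): S=102.1574, (K−S)⁺=0.0000, hold=0.3293 ⇒ V=0.3293 continue  boundary S*=-
step 0: (k=0,j=0): S=89.3800, (K−S)⁺=0.0000, hold=1.8293 ⇒ V=1.8293 continue  boundary S*=-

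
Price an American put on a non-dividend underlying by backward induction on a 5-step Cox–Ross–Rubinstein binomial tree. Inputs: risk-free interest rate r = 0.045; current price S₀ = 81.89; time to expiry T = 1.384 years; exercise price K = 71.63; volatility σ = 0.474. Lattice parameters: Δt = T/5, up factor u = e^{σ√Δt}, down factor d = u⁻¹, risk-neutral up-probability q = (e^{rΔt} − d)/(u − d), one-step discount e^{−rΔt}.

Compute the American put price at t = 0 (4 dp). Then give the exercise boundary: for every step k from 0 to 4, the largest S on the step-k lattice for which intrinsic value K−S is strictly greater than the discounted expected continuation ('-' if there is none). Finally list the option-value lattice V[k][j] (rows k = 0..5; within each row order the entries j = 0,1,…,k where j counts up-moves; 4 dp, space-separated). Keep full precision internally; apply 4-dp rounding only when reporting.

Δt=0.27680, u=1.28323, d=0.77928, q=0.46285, disc=e^(-rΔt)=0.98762
k=5 terminal: V=max(K-S,0) → 48.0953 32.8759 7.8144 0.0000 0.0000 0.0000
k=4: j=0 S=30.2005 intr=41.4295 cont=40.5428 V=41.4295[EX]; j=1 S=49.7304 intr=21.8996 cont=21.0129 V=21.8996[EX]; j=2 S=81.8900 intr=0.0000 cont=4.1456 V=4.1456[hold]; j=3 S=134.8464 intr=0.0000 cont=0.0000 V=0.0000[hold]; j=4 S=222.0486 intr=0.0000 cont=0.0000 V=0.0000[hold]  S*(4)=49.7304
k=3: j=0 S=38.7541 intr=32.8759 cont=31.9892 V=32.8759[EX]; j=1 S=63.8156 intr=7.8144 cont=13.5128 V=13.5128[hold]; j=2 S=105.0837 intr=0.0000 cont=2.1992 V=2.1992[hold]; j=3 S=173.0389 intr=0.0000 cont=0.0000 V=0.0000[hold]  S*(3)=38.7541
k=2: j=0 S=49.7304 intr=21.8996 cont=23.6177 V=23.6177[hold]; j=1 S=81.8900 intr=0.0000 cont=8.1739 V=8.1739[hold]; j=2 S=134.8464 intr=0.0000 cont=1.1667 V=1.1667[hold]  S*(2)=-
k=1: j=0 S=63.8156 intr=7.8144 cont=16.2657 V=16.2657[hold]; j=1 S=105.0837 intr=0.0000 cont=4.8696 V=4.8696[hold]  S*(1)=-
k=0: j=0 S=81.8900 intr=0.0000 cont=10.8550 V=10.8550[hold]  S*(0)=-

price = 10.8550
boundary = - - - 38.7541 49.7304
tree:
10.8550
16.2657 4.8696
23.6177 8.1739 1.1667
32.8759 13.5128 2.1992 0.0000
41.4295 21.8996 4.1456 0.0000 0.0000
48.0953 32.8759 7.8144 0.0000 0.0000 0.0000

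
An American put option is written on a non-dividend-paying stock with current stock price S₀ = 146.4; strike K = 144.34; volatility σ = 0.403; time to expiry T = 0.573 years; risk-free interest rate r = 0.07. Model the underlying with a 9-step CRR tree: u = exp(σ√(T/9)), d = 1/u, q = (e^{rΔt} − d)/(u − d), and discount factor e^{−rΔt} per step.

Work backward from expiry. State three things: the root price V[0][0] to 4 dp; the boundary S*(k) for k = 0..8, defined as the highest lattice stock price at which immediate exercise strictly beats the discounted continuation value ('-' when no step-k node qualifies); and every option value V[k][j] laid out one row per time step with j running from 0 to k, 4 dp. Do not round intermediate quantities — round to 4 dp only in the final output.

Δt=0.06367, u=1.10704, d=0.90331, q=0.49653, disc=e^(-rΔt)=0.99555
k=9 terminal: V=max(K-S,0) → 85.7146 72.4929 56.2893 36.4314 12.0950 0.0000 0.0000 0.0000 0.0000 0.0000
k=8: j=0 S=64.9005 intr=79.4395 cont=78.7977 V=79.4395[EX]; j=1 S=79.5373 intr=64.8027 cont=64.1608 V=64.8027[EX]; j=2 S=97.4753 intr=46.8647 cont=46.2229 V=46.8647[EX]; j=3 S=119.4587 intr=24.8813 cont=24.2395 V=24.8813[EX]; j=4 S=146.4000 intr=0.0000 cont=6.0624 V=6.0624[hold]; j=5 S=179.4173 intr=0.0000 cont=0.0000 V=0.0000[hold]; j=6 S=219.8810 intr=0.0000 cont=0.0000 V=0.0000[hold]; j=7 S=269.4704 intr=0.0000 cont=0.0000 V=0.0000[hold]; j=8 S=330.2436 intr=0.0000 cont=0.0000 V=0.0000[hold]  S*(8)=119.4587
k=7: j=0 S=71.8471 intr=72.4929 cont=71.8510 V=72.4929[EX]; j=1 S=88.0507 intr=56.2893 cont=55.6475 V=56.2893[EX]; j=2 S=107.9086 intr=36.4314 cont=35.7895 V=36.4314[EX]; j=3 S=132.2450 intr=12.0950 cont=15.4682 V=15.4682[hold]; j=4 S=162.0700 intr=0.0000 cont=3.0387 V=3.0387[hold]; j=5 S=198.6214 intr=0.0000 cont=0.0000 V=0.0000[hold]; j=6 S=243.4161 intr=0.0000 cont=0.0000 V=0.0000[hold]; j=7 S=298.3134 intr=0.0000 cont=0.0000 V=0.0000[hold]  S*(7)=107.9086
k=6: j=0 S=79.5373 intr=64.8027 cont=64.1608 V=64.8027[EX]; j=1 S=97.4753 intr=46.8647 cont=46.2229 V=46.8647[EX]; j=2 S=119.4587 intr=24.8813 cont=25.9069 V=25.9069[hold]; j=3 S=146.4000 intr=0.0000 cont=9.2553 V=9.2553[hold]; j=4 S=179.4173 intr=0.0000 cont=1.5231 V=1.5231[hold]; j=5 S=219.8810 intr=0.0000 cont=0.0000 V=0.0000[hold]; j=6 S=269.4704 intr=0.0000 cont=0.0000 V=0.0000[hold]  S*(6)=97.4753
k=5: j=0 S=88.0507 intr=56.2893 cont=55.6475 V=56.2893[EX]; j=1 S=107.9086 intr=36.4314 cont=36.2965 V=36.4314[EX]; j=2 S=132.2450 intr=12.0950 cont=17.5605 V=17.5605[hold]; j=3 S=162.0700 intr=0.0000 cont=5.3920 V=5.3920[hold]; j=4 S=198.6214 intr=0.0000 cont=0.7634 V=0.7634[hold]; j=5 S=243.4161 intr=0.0000 cont=0.0000 V=0.0000[hold]  S*(5)=107.9086
k=4: j=0 S=97.4753 intr=46.8647 cont=46.2229 V=46.8647[EX]; j=1 S=119.4587 intr=24.8813 cont=26.9412 V=26.9412[hold]; j=2 S=146.4000 intr=0.0000 cont=11.4673 V=11.4673[hold]; j=3 S=179.4173 intr=0.0000 cont=3.0800 V=3.0800[hold]; j=4 S=219.8810 intr=0.0000 cont=0.3827 V=0.3827[hold]  S*(4)=97.4753
k=3: j=0 S=107.9086 intr=36.4314 cont=36.8078 V=36.8078[hold]; j=1 S=132.2450 intr=12.0950 cont=19.1724 V=19.1724[hold]; j=2 S=162.0700 intr=0.0000 cont=7.2703 V=7.2703[hold]; j=3 S=198.6214 intr=0.0000 cont=1.7330 V=1.7330[hold]  S*(3)=-
k=2: j=0 S=119.4587 intr=24.8813 cont=27.9266 V=27.9266[hold]; j=1 S=146.4000 intr=0.0000 cont=13.2037 V=13.2037[hold]; j=2 S=179.4173 intr=0.0000 cont=4.5008 V=4.5008[hold]  S*(2)=-
k=1: j=0 S=132.2450 intr=12.0950 cont=20.5247 V=20.5247[hold]; j=1 S=162.0700 intr=0.0000 cont=8.8430 V=8.8430[hold]  S*(1)=-
k=0: j=0 S=146.4000 intr=0.0000 cont=14.6589 V=14.6589[hold]  S*(0)=-

price = 14.6589
boundary = - - - - 97.4753 107.9086 97.4753 107.9086 119.4587
tree:
14.6589
20.5247 8.8430
27.9266 13.2037 4.5008
36.8078 19.1724 7.2703 1.7330
46.8647 26.9412 11.4673 3.0800 0.3827
56.2893 36.4314 17.5605 5.3920 0.7634 0.0000
64.8027 46.8647 25.9069 9.2553 1.5231 0.0000 0.0000
72.4929 56.2893 36.4314 15.4682 3.0387 0.0000 0.0000 0.0000
79.4395 64.8027 46.8647 24.8813 6.0624 0.0000 0.0000 0.0000 0.0000
85.7146 72.4929 56.2893 36.4314 12.0950 0.0000 0.0000 0.0000 0.0000 0.0000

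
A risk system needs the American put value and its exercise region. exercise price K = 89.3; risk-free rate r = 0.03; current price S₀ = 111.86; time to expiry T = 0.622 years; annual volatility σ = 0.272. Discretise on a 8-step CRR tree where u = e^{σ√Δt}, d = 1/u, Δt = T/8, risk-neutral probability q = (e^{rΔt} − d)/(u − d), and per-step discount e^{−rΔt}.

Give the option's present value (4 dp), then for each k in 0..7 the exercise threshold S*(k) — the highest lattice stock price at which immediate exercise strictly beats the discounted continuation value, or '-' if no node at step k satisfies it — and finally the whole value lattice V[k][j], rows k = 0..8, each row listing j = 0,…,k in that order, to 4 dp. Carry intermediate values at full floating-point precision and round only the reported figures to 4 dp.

Δt=0.07775  u=1.07879  d=0.92696  q=0.49643  discount=0.99767
step 8 (expiry): payoffs max(K−S,0) = 28.3229 18.3350 6.7112 0.0000 0.0000 0.0000 0.0000 0.0000 0.0000
step 7: (k=7,j=0): S=65.7818, (K−S)⁺=23.5182, hold=23.3102 ⇒ V=23.5182 exercise | (k=7,j=1): S=76.5566, (K−S)⁺=12.7434, hold=12.5354 ⇒ V=12.7434 exercise | (k=7,j=2): S=89.0962, (K−S)⁺=0.2038, hold=3.3717 ⇒ V=3.3717 continue | (k=7,j=3): S=103.6899, (K−S)⁺=0.0000, hold=0.0000 ⇒ V=0.0000 continue | (k=7,j=4): S=120.6739, (K−S)⁺=0.0000, hold=0.0000 ⇒ V=0.0000 continue | (k=7,j=5): S=140.4398, (K−S)⁺=0.0000, hold=0.0000 ⇒ V=0.0000 continue | (k=7,j=6): S=163.4433, (K−S)⁺=0.0000, hold=0.0000 ⇒ V=0.0000 continue | (k=7,j=7): S=190.2147, (K−S)⁺=0.0000, hold=0.0000 ⇒ V=0.0000 continue  boundary S*=76.5566
step 6: (k=6,j=0): S=70.9650, (K−S)⁺=18.3350, hold=18.1270 ⇒ V=18.3350 exercise | (k=6,j=1): S=82.5888, (K−S)⁺=6.7112, hold=8.0722 ⇒ V=8.0722 continue | (k=6,j=2): S=96.1165, (K−S)⁺=0.0000, hold=1.6939 ⇒ V=1.6939 continue | (k=6,j=3): S=111.8600, (K−S)⁺=0.0000, hold=0.0000 ⇒ V=0.0000 continue | (k=6,j=4): S=130.1822, (K−S)⁺=0.0000, hold=0.0000 ⇒ V=0.0000 continue | (k=6,j=5): S=151.5056, (K−S)⁺=0.0000, hold=0.0000 ⇒ V=0.0000 continue | (k=6,j=6): S=176.3216, (K−S)⁺=0.0000, hold=0.0000 ⇒ V=0.0000 continue  boundary S*=70.9650
step 5: (k=5,j=0): S=76.5566, (K−S)⁺=12.7434, hold=13.2094 ⇒ V=13.2094 continue | (k=5,j=1): S=89.0962, (K−S)⁺=0.2038, hold=4.8944 ⇒ V=4.8944 continue | (k=5,j=2): S=103.6899, (K−S)⁺=0.0000, hold=0.8510 ⇒ V=0.8510 continue | (k=5,j=3): S=120.6739, (K−S)⁺=0.0000, hold=0.0000 ⇒ V=0.0000 continue | (k=5,j=4): S=140.4398, (K−S)⁺=0.0000, hold=0.0000 ⇒ V=0.0000 continue | (k=5,j=5): S=163.4433, (K−S)⁺=0.0000, hold=0.0000 ⇒ V=0.0000 continue  boundary S*=-
step 4: (k=4,j=0): S=82.5888, (K−S)⁺=6.7112, hold=9.0605 ⇒ V=9.0605 continue | (k=4,j=1): S=96.1165, (K−S)⁺=0.0000, hold=2.8804 ⇒ V=2.8804 continue | (k=4,j=2): S=111.8600, (K−S)⁺=0.0000, hold=0.4276 ⇒ V=0.4276 continue | (k=4,j=3): S=130.1822, (K−S)⁺=0.0000, hold=0.0000 ⇒ V=0.0000 continue | (k=4,j=4): S=151.5056, (K−S)⁺=0.0000, hold=0.0000 ⇒ V=0.0000 continue  boundary S*=-
step 3: (k=3,j=0): S=89.0962, (K−S)⁺=0.2038, hold=5.9786 ⇒ V=5.9786 continue | (k=3,j=1): S=103.6899, (K−S)⁺=0.0000, hold=1.6589 ⇒ V=1.6589 continue | (k=3,j=2): S=120.6739, (K−S)⁺=0.0000, hold=0.2148 ⇒ V=0.2148 continue | (k=3,j=3): S=140.4398, (K−S)⁺=0.0000, hold=0.0000 ⇒ V=0.0000 continue  boundary S*=-
step 2: (k=2,j=0): S=96.1165, (K−S)⁺=0.0000, hold=3.8252 ⇒ V=3.8252 continue | (k=2,j=1): S=111.8600, (K−S)⁺=0.0000, hold=0.9398 ⇒ V=0.9398 continue | (k=2,j=2): S=130.1822, (K−S)⁺=0.0000, hold=0.1079 ⇒ V=0.1079 continue  boundary S*=-
step 1: (k=1,j=0): S=103.6899, (K−S)⁺=0.0000, hold=2.3872 ⇒ V=2.3872 continue | (k=1,j=1): S=120.6739, (K−S)⁺=0.0000, hold=0.5256 ⇒ V=0.5256 continue  boundary S*=-
step 0: (k=0,j=0): S=111.8600, (K−S)⁺=0.0000, hold=1.4597 ⇒ V=1.4597 continue  boundary S*=-

price = 1.4597
boundary = - - - - - - 70.9650 76.5566
tree:
1.4597
2.3872 0.5256
3.8252 0.9398 0.1079
5.9786 1.6589 0.2148 0.0000
9.0605 2.8804 0.4276 0.0000 0.0000
13.2094 4.8944 0.8510 0.0000 0.0000 0.0000
18.3350 8.0722 1.6939 0.0000 0.0000 0.0000 0.0000
23.5182 12.7434 3.3717 0.0000 0.0000 0.0000 0.0000 0.0000
28.3229 18.3350 6.7112 0.0000 0.0000 0.0000 0.0000 0.0000 0.0000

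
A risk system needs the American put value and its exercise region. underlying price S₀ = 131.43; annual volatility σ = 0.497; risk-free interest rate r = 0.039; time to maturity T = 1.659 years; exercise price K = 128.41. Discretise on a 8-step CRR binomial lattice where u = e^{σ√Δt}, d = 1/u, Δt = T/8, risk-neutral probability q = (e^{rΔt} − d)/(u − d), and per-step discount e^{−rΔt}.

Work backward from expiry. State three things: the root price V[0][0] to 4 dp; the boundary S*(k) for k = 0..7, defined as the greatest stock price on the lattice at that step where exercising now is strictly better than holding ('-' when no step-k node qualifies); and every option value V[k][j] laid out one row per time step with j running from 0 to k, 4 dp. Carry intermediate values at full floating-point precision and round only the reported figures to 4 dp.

price = 26.7609
boundary = - - - 66.6527 53.1528 66.6527 83.5815 66.6527
tree:
26.7609
36.5550 15.8012
48.3862 23.3901 7.2222
61.7573 33.6323 11.8481 1.9505
75.2572 46.6339 19.0501 3.6511 0.0000
86.0229 61.7573 29.8040 6.8345 0.0000 0.0000
94.6081 75.2572 44.8285 12.7934 0.0000 0.0000 0.0000
101.4544 86.0229 61.7573 23.9481 0.0000 0.0000 0.0000 0.0000
106.9140 94.6081 75.2572 44.8285 0.0000 0.0000 0.0000 0.0000 0.0000

Δt=0.20738  u=1.25398  d=0.79746  q=0.46145  discount=0.99194
step 8 (expiry): payoffs max(K−S,0) = 106.9140 94.6081 75.2572 44.8285 0.0000 0.0000 0.0000 0.0000 0.0000
step 7: (k=7,j=0): S=26.9556, (K−S)⁺=101.4544, hold=100.4200 ⇒ V=101.4544 exercise | (k=7,j=1): S=42.3871, (K−S)⁺=86.0229, hold=84.9886 ⇒ V=86.0229 exercise | (k=7,j=2): S=66.6527, (K−S)⁺=61.7573, hold=60.7229 ⇒ V=61.7573 exercise | (k=7,j=3): S=104.8099, (K−S)⁺=23.6001, hold=23.9481 ⇒ V=23.9481 continue | (k=7,j=4): S=164.8112, (K−S)⁺=0.0000, hold=0.0000 ⇒ V=0.0000 continue | (k=7,j=5): S=259.1618, (K−S)⁺=0.0000, hold=0.0000 ⇒ V=0.0000 continue | (k=7,j=6): S=407.5260, (K−S)⁺=0.0000, hold=0.0000 ⇒ V=0.0000 continue | (k=7,j=7): S=640.8253, (K−S)⁺=0.0000, hold=0.0000 ⇒ V=0.0000 continue  boundary S*=66.6527
step 6: (k=6,j=0): S=33.8019, (K−S)⁺=94.6081, hold=93.5737 ⇒ V=94.6081 exercise | (k=6,j=1): S=53.1528, (K−S)⁺=75.2572, hold=74.2229 ⇒ V=75.2572 exercise | (k=6,j=2): S=83.5815, (K−S)⁺=44.8285, hold=43.9534 ⇒ V=44.8285 exercise | (k=6,j=3): S=131.4300, (K−S)⁺=0.0000, hold=12.7934 ⇒ V=12.7934 continue | (k=6,j=4): S=206.6707, (K−S)⁺=0.0000, hold=0.0000 ⇒ V=0.0000 continue | (k=6,j=5): S=324.9849, (K−S)⁺=0.0000, hold=0.0000 ⇒ V=0.0000 continue | (k=6,j=6): S=511.0313, (K−S)⁺=0.0000, hold=0.0000 ⇒ V=0.0000 continue  boundary S*=83.5815
step 5: (k=5,j=0): S=42.3871, (K−S)⁺=86.0229, hold=84.9886 ⇒ V=86.0229 exercise | (k=5,j=1): S=66.6527, (K−S)⁺=61.7573, hold=60.7229 ⇒ V=61.7573 exercise | (k=5,j=2): S=104.8099, (K−S)⁺=23.6001, hold=29.8040 ⇒ V=29.8040 continue | (k=5,j=3): S=164.8112, (K−S)⁺=0.0000, hold=6.8345 ⇒ V=6.8345 continue | (k=5,j=4): S=259.1618, (K−S)⁺=0.0000, hold=0.0000 ⇒ V=0.0000 continue | (k=5,j=5): S=407.5260, (K−S)⁺=0.0000, hold=0.0000 ⇒ V=0.0000 continue  boundary S*=66.6527
step 4: (k=4,j=0): S=53.1528, (K−S)⁺=75.2572, hold=74.2229 ⇒ V=75.2572 exercise | (k=4,j=1): S=83.5815, (K−S)⁺=44.8285, hold=46.6339 ⇒ V=46.6339 continue | (k=4,j=2): S=131.4300, (K−S)⁺=0.0000, hold=19.0501 ⇒ V=19.0501 continue | (k=4,j=3): S=206.6707, (K−S)⁺=0.0000, hold=3.6511 ⇒ V=3.6511 continue | (k=4,j=4): S=324.9849, (K−S)⁺=0.0000, hold=0.0000 ⇒ V=0.0000 continue  boundary S*=53.1528
step 3: (k=3,j=0): S=66.6527, (K−S)⁺=61.7573, hold=61.5493 ⇒ V=61.7573 exercise | (k=3,j=1): S=104.8099, (K−S)⁺=23.6001, hold=33.6323 ⇒ V=33.6323 continue | (k=3,j=2): S=164.8112, (K−S)⁺=0.0000, hold=11.8481 ⇒ V=11.8481 continue | (k=3,j=3): S=259.1618, (K−S)⁺=0.0000, hold=1.9505 ⇒ V=1.9505 continue  boundary S*=66.6527
step 2: (k=2,j=0): S=83.5815, (K−S)⁺=44.8285, hold=48.3862 ⇒ V=48.3862 continue | (k=2,j=1): S=131.4300, (K−S)⁺=0.0000, hold=23.3901 ⇒ V=23.3901 continue | (k=2,j=2): S=206.6707, (K−S)⁺=0.0000, hold=7.2222 ⇒ V=7.2222 continue  boundary S*=-
step 1: (k=1,j=0): S=104.8099, (K−S)⁺=23.6001, hold=36.5550 ⇒ V=36.5550 continue | (k=1,j=1): S=164.8112, (K−S)⁺=0.0000, hold=15.8012 ⇒ V=15.8012 continue  boundary S*=-
step 0: (k=0,j=0): S=131.4300, (K−S)⁺=0.0000, hold=26.7609 ⇒ V=26.7609 continue  boundary S*=-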